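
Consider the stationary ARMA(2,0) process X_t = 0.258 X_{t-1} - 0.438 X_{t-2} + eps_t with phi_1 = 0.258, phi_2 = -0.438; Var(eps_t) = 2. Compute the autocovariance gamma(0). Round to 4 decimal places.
\gamma(0) = 2.5571

Multiply the model equation by X_{t-k} and take expectations. With theta_0 = psi_0 = 1 and psi_j the MA(infinity) weights, this gives
  gamma(k) - sum_i phi_i gamma(k-i) = c_k,
  c_k = sigma^2 * sum_{j=k..q} theta_j psi_{j-k}   (c_k = 0 for k > q),
using gamma(-m) = gamma(m).
Pure AR (q = 0): c_0 = sigma^2 = 2, c_k = 0 for k >= 1.
Equations for k = 0, 1, 2 (AR order 2, c_2 = 0):
  (E0) gamma(0) = phi_1 gamma(1) + phi_2 gamma(2) + c_0
  (E1) gamma(1) = phi_1 gamma(0) + phi_2 gamma(1) + c_1
  (E2) gamma(2) = phi_1 gamma(1) + phi_2 gamma(0)
From (E1): gamma(1) = A gamma(0) + B with
  A = phi_1 / (1 - phi_2) = 0.258 / 1.438 = 0.179416,   B = c_1 / (1 - phi_2) = 0 / 1.438 = 0.
Insert (E2) into (E0): gamma(0) (1 - phi_2^2) = phi_1 (1 + phi_2) gamma(1) + c_0.
  phi_1 (1 + phi_2) = (0.258)(0.562) = 0.144996,   1 - phi_2^2 = 0.808156.
Replace gamma(1) by A gamma(0) + B and collect gamma(0):
  gamma(0) [0.808156 - (0.144996)(0.179416)] = c_0 = 2
  gamma(0) * 0.782141 = 2
  gamma(0) = 2 / 0.782141 = 2.557082.
Therefore gamma(0) = 2.5571 (to 4 decimal places).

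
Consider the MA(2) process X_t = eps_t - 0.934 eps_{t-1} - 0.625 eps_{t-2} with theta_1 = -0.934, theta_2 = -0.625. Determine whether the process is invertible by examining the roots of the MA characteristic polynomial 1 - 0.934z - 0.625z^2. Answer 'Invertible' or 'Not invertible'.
\text{Not invertible}

The MA(q) characteristic polynomial is P(z) = 1 - 0.934z - 0.625z^2.
Invertibility requires all roots to lie outside the unit circle, i.e. |z| > 1 for every root.
Set 1 + (-0.934) z + (-0.625) z^2 = 0, i.e. a z^2 + b z + c = 0 with a = -0.625, b = -0.934, c = 1.
Discriminant D = b^2 - 4ac = (-0.934)^2 - 4*(-0.625)*1 = 0.872356 - (-2.5) = 3.372356.
D >= 0, so the roots are real: z = (-b +/- sqrt(D)) / (2a) = (0.934 +/- 1.836398) / (-1.25).
  z_1 = (0.934 + 1.836398) / (-1.25) = -2.2163,   |z_1| = 2.2163.
  z_2 = (0.934 - 1.836398) / (-1.25) = 0.7219,   |z_2| = 0.7219.
Moduli of all roots: 2.2163, 0.7219.
All moduli strictly greater than 1? No.
Verdict: Not invertible.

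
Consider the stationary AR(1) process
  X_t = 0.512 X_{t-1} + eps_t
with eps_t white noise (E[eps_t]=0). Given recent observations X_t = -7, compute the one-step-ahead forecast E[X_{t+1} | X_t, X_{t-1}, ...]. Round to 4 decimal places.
E[X_{t+1} \mid \mathcal F_t] = -3.5840

For an AR(p) model X_t = c + sum_i phi_i X_{t-i} + eps_t, the
one-step-ahead conditional mean is
  E[X_{t+1} | X_t, ...] = c + sum_i phi_i X_{t+1-i}.
Substitute known values:
  E[X_{t+1} | ...] = (0.512) * (-7)
                   = -3.5840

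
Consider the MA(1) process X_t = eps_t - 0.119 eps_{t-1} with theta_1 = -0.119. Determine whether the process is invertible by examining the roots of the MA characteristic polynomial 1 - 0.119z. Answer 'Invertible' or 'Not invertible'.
\text{Invertible}

The MA(q) characteristic polynomial is P(z) = 1 - 0.119z.
Invertibility requires all roots to lie outside the unit circle, i.e. |z| > 1 for every root.
This is linear in z: 1 + (-0.119) z = 0  =>  z = -1/(-0.119) = 8.403361,  |z| = 8.403361.
Moduli of all roots: 8.4034.
All moduli strictly greater than 1? Yes.
Verdict: Invertible.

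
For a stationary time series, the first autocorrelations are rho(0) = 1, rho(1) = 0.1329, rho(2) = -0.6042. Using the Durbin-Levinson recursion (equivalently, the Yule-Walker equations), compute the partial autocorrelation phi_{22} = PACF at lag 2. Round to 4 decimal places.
\phi_{22} = -0.6330

The PACF at lag k is phi_{kk}, the last component of the solution
to the Yule-Walker system G_k phi = r_k where
  (G_k)_{ij} = rho(|i - j|), (r_k)_i = rho(i), i,j = 1..k.
Equivalently, Durbin-Levinson gives phi_{kk} iteratively:
  phi_{11} = rho(1)
  phi_{kk} = [rho(k) - sum_{j=1..k-1} phi_{k-1,j} rho(k-j)]
            / [1 - sum_{j=1..k-1} phi_{k-1,j} rho(j)],
  phi_{k,j} = phi_{k-1,j} - phi_{kk} phi_{k-1,k-j},  j = 1..k-1.
Step k = 1:
  phi_11 = rho(1) = 0.1329.
Step k = 2:
  phi_22 = [rho(2) - phi_11 rho(1)] / [1 - phi_11 rho(1)] = [-0.6042 - (0.1329)(0.1329)] / [1 - (0.1329)(0.1329)]
         = -0.62186241 / 0.98233759 = -0.633.
Therefore phi_{22} = -0.6330.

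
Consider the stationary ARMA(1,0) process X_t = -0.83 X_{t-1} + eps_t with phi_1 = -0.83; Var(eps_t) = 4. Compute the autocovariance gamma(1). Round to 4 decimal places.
\gamma(1) = -10.6718

Multiply the model equation by X_{t-k} and take expectations. With theta_0 = psi_0 = 1 and psi_j the MA(infinity) weights, this gives
  gamma(k) - sum_i phi_i gamma(k-i) = c_k,
  c_k = sigma^2 * sum_{j=k..q} theta_j psi_{j-k}   (c_k = 0 for k > q),
using gamma(-m) = gamma(m).
Pure AR (q = 0): c_0 = sigma^2 = 4, c_k = 0 for k >= 1.
Equations for k = 0 and k = 1 (AR order 1):
  gamma(0) = phi_1 gamma(1) + c_0
  gamma(1) = phi_1 gamma(0) + c_1
Substituting the second into the first: gamma(0) (1 - phi_1^2) = c_0 + phi_1 c_1, so
  gamma(0) = c_0 / (1 - phi_1^2) = 4 / (1 - (-0.83)^2) = 4 / 0.3111 = 12.857602.
  gamma(1) = phi_1 gamma(0) = (-0.83)(12.857602) = -10.67181.
Therefore gamma(1) = -10.6718 (to 4 decimal places).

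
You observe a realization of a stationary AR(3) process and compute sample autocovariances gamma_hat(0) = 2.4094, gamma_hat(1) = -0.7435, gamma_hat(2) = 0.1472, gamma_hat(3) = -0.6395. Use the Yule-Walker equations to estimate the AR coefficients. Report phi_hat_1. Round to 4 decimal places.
\hat\phi_{1} = -0.3310

The Yule-Walker equations for an AR(p) process read, in matrix form,
  Gamma_p phi = r_p,   with   (Gamma_p)_{ij} = gamma(|i - j|),
                       (r_p)_i = gamma(i),   i,j = 1..p.
Substitute the sample gammas (Toeplitz matrix and right-hand side of size 3):
  Gamma_p = [[2.4094, -0.7435, 0.1472], [-0.7435, 2.4094, -0.7435], [0.1472, -0.7435, 2.4094]]
  r_p     = [-0.7435, 0.1472, -0.6395]
Written out (R1..R3):
  (R1) 2.4094 phi_1 - 0.7435 phi_2 + 0.1472 phi_3 = -0.7435
  (R2) -0.7435 phi_1 + 2.4094 phi_2 - 0.7435 phi_3 = 0.1472
  (R3) 0.1472 phi_1 - 0.7435 phi_2 + 2.4094 phi_3 = -0.6395
Gaussian elimination:
  R2 <- R2 - (-0.7435/2.4094) R1 = R2 - (-0.308583) R1:  2.179969 phi_2 - 0.698077 phi_3 = -0.082231
  R3 <- R3 - (0.1472/2.4094) R1 = R3 - (0.061094) R1:  -0.698077 phi_2 + 2.400407 phi_3 = -0.594077
  R3 <- R3 - (-0.698077/2.179969) R2 = R3 - (-0.320223) R2:  2.176867 phi_3 = -0.620409
Back-substitution:
  phi_hat_3 = -0.620409 / 2.176867 = -0.285001
  phi_hat_2 = (-0.082231 - (-0.698077)(-0.285001)) / 2.179969 = -0.128985
  phi_hat_1 = (-0.7435 - (-0.7435)(-0.128985) - (0.1472)(-0.285001)) / 2.4094 = -0.330974
So phi_hat = [-0.3310, -0.1290, -0.2850].
Therefore phi_hat_1 = -0.3310.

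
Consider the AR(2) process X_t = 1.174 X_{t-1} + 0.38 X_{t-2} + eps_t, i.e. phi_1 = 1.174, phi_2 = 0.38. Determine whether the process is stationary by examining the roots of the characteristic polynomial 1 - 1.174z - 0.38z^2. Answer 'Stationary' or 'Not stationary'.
\text{Not stationary}

The AR(p) characteristic polynomial is P(z) = 1 - 1.174z - 0.38z^2.
Stationarity requires all roots to lie outside the unit circle, i.e. |z| > 1 for every root.
Set 1 + (-1.174) z + (-0.38) z^2 = 0, i.e. a z^2 + b z + c = 0 with a = -0.38, b = -1.174, c = 1.
Discriminant D = b^2 - 4ac = (-1.174)^2 - 4*(-0.38)*1 = 1.378276 - (-1.52) = 2.898276.
D >= 0, so the roots are real: z = (-b +/- sqrt(D)) / (2a) = (1.174 +/- 1.702432) / (-0.76).
  z_1 = (1.174 + 1.702432) / (-0.76) = -3.7848,   |z_1| = 3.7848.
  z_2 = (1.174 - 1.702432) / (-0.76) = 0.6953,   |z_2| = 0.6953.
Moduli of all roots: 3.7848, 0.6953.
All moduli strictly greater than 1? No.
Verdict: Not stationary.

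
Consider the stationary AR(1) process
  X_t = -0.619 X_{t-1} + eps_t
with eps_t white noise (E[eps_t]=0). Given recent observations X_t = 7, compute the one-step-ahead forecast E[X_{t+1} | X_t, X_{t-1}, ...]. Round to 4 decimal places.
E[X_{t+1} \mid \mathcal F_t] = -4.3330

For an AR(p) model X_t = c + sum_i phi_i X_{t-i} + eps_t, the
one-step-ahead conditional mean is
  E[X_{t+1} | X_t, ...] = c + sum_i phi_i X_{t+1-i}.
Substitute known values:
  E[X_{t+1} | ...] = (-0.619) * (7)
                   = -4.3330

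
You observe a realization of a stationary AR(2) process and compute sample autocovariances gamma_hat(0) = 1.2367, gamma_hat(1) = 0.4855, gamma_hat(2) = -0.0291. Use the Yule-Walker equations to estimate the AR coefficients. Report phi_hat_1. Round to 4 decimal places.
\hat\phi_{1} = 0.4750

The Yule-Walker equations for an AR(p) process read, in matrix form,
  Gamma_p phi = r_p,   with   (Gamma_p)_{ij} = gamma(|i - j|),
                       (r_p)_i = gamma(i),   i,j = 1..p.
Substitute the sample gammas (Toeplitz matrix and right-hand side of size 2):
  Gamma_p = [[1.2367, 0.4855], [0.4855, 1.2367]]
  r_p     = [0.4855, -0.0291]
Written out:
  1.2367 phi_1 + 0.4855 phi_2 = 0.4855
  0.4855 phi_1 + 1.2367 phi_2 = -0.0291
Solve by Cramer's rule:
  det = gamma(0)^2 - gamma(1)^2 = (1.2367)^2 - (0.4855)^2 = 1.52942689 - 0.23571025 = 1.29371664
  phi_hat_1 = [gamma(1) gamma(0) - gamma(1) gamma(2)] / det = [(0.4855)(1.2367) - (0.4855)(-0.0291)] / 1.29371664 = 0.6145459 / 1.29371664 = 0.475
  phi_hat_2 = [gamma(0) gamma(2) - gamma(1)^2] / det = [(1.2367)(-0.0291) - (0.4855)^2] / 1.29371664 = -0.27169822 / 1.29371664 = -0.21
So phi_hat = [0.4750, -0.2100].
Therefore phi_hat_1 = 0.4750.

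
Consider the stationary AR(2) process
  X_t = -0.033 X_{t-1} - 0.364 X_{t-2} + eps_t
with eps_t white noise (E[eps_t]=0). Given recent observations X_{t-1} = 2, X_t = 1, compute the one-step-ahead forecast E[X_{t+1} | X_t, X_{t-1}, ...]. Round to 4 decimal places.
E[X_{t+1} \mid \mathcal F_t] = -0.7610

For an AR(p) model X_t = c + sum_i phi_i X_{t-i} + eps_t, the
one-step-ahead conditional mean is
  E[X_{t+1} | X_t, ...] = c + sum_i phi_i X_{t+1-i}.
Substitute known values:
  E[X_{t+1} | ...] = (-0.033) * (1) + (-0.364) * (2)
                   = -0.7610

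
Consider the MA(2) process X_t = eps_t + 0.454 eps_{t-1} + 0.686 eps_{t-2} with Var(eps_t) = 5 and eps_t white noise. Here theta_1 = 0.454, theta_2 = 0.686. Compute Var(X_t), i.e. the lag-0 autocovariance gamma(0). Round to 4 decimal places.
\gamma(0) = 8.3836

For an MA(q) process X_t = eps_t + sum_i theta_i eps_{t-i} with
Var(eps_t) = sigma^2, the variance is
  gamma(0) = sigma^2 * (1 + sum_i theta_i^2).
  sum_i theta_i^2 = (0.454)^2 + (0.686)^2 = 0.206116 + 0.470596 = 0.676712.
  gamma(0) = 5 * (1 + 0.676712) = 5 * 1.676712 = 8.38356, which rounds to 8.3836.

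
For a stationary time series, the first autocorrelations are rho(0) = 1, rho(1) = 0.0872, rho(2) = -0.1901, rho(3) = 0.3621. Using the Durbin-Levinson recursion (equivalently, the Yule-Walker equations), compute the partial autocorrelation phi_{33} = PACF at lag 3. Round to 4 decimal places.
\phi_{33} = 0.4190

The PACF at lag k is phi_{kk}, the last component of the solution
to the Yule-Walker system G_k phi = r_k where
  (G_k)_{ij} = rho(|i - j|), (r_k)_i = rho(i), i,j = 1..k.
Equivalently, Durbin-Levinson gives phi_{kk} iteratively:
  phi_{11} = rho(1)
  phi_{kk} = [rho(k) - sum_{j=1..k-1} phi_{k-1,j} rho(k-j)]
            / [1 - sum_{j=1..k-1} phi_{k-1,j} rho(j)],
  phi_{k,j} = phi_{k-1,j} - phi_{kk} phi_{k-1,k-j},  j = 1..k-1.
Step k = 1:
  phi_11 = rho(1) = 0.0872.
Step k = 2:
  phi_22 = [rho(2) - phi_11 rho(1)] / [1 - phi_11 rho(1)] = [-0.1901 - (0.0872)(0.0872)] / [1 - (0.0872)(0.0872)]
         = -0.19770384 / 0.99239616 = -0.199219.
  Update: phi_21 = phi_11 - phi_22 phi_11 = 0.0872 - (-0.199219)(0.0872) = 0.104572.
Step k = 3:
  phi_33 = [rho(3) - phi_21 rho(2) - phi_22 rho(1)] / [1 - phi_21 rho(1) - phi_22 rho(2)]
    numerator   = 0.3621 - (0.104572)(-0.1901) - (-0.199219)(0.0872) = 0.39935098
    denominator = 1 - (0.104572)(0.0872) - (-0.199219)(-0.1901) = 0.95300986
  phi_33 = 0.39935098 / 0.95300986 = 0.419.
Therefore phi_{33} = 0.4190.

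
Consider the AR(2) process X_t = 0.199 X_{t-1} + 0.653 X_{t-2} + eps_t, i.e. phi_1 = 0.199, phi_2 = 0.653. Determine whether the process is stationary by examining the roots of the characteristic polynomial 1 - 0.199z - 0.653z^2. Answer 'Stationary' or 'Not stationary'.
\text{Stationary}

The AR(p) characteristic polynomial is P(z) = 1 - 0.199z - 0.653z^2.
Stationarity requires all roots to lie outside the unit circle, i.e. |z| > 1 for every root.
Set 1 + (-0.199) z + (-0.653) z^2 = 0, i.e. a z^2 + b z + c = 0 with a = -0.653, b = -0.199, c = 1.
Discriminant D = b^2 - 4ac = (-0.199)^2 - 4*(-0.653)*1 = 0.039601 - (-2.612) = 2.651601.
D >= 0, so the roots are real: z = (-b +/- sqrt(D)) / (2a) = (0.199 +/- 1.628374) / (-1.306).
  z_1 = (0.199 + 1.628374) / (-1.306) = -1.3992,   |z_1| = 1.3992.
  z_2 = (0.199 - 1.628374) / (-1.306) = 1.0945,   |z_2| = 1.0945.
Moduli of all roots: 1.3992, 1.0945.
All moduli strictly greater than 1? Yes.
Verdict: Stationary.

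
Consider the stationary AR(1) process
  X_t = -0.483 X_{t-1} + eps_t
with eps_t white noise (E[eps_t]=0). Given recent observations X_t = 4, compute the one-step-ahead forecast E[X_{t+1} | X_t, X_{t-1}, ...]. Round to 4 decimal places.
E[X_{t+1} \mid \mathcal F_t] = -1.9320

For an AR(p) model X_t = c + sum_i phi_i X_{t-i} + eps_t, the
one-step-ahead conditional mean is
  E[X_{t+1} | X_t, ...] = c + sum_i phi_i X_{t+1-i}.
Substitute known values:
  E[X_{t+1} | ...] = (-0.483) * (4)
                   = -1.9320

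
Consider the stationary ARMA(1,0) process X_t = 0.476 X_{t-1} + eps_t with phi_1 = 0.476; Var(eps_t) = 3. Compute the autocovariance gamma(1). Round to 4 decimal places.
\gamma(1) = 1.8463

Multiply the model equation by X_{t-k} and take expectations. With theta_0 = psi_0 = 1 and psi_j the MA(infinity) weights, this gives
  gamma(k) - sum_i phi_i gamma(k-i) = c_k,
  c_k = sigma^2 * sum_{j=k..q} theta_j psi_{j-k}   (c_k = 0 for k > q),
using gamma(-m) = gamma(m).
Pure AR (q = 0): c_0 = sigma^2 = 3, c_k = 0 for k >= 1.
Equations for k = 0 and k = 1 (AR order 1):
  gamma(0) = phi_1 gamma(1) + c_0
  gamma(1) = phi_1 gamma(0) + c_1
Substituting the second into the first: gamma(0) (1 - phi_1^2) = c_0 + phi_1 c_1, so
  gamma(0) = c_0 / (1 - phi_1^2) = 3 / (1 - (0.476)^2) = 3 / 0.773424 = 3.878856.
  gamma(1) = phi_1 gamma(0) = (0.476)(3.878856) = 1.846335.
Therefore gamma(1) = 1.8463 (to 4 decimal places).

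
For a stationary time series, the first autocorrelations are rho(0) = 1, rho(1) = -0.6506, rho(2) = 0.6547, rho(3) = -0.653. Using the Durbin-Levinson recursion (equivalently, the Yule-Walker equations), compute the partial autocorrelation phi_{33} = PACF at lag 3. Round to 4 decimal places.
\phi_{33} = -0.2829

The PACF at lag k is phi_{kk}, the last component of the solution
to the Yule-Walker system G_k phi = r_k where
  (G_k)_{ij} = rho(|i - j|), (r_k)_i = rho(i), i,j = 1..k.
Equivalently, Durbin-Levinson gives phi_{kk} iteratively:
  phi_{11} = rho(1)
  phi_{kk} = [rho(k) - sum_{j=1..k-1} phi_{k-1,j} rho(k-j)]
            / [1 - sum_{j=1..k-1} phi_{k-1,j} rho(j)],
  phi_{k,j} = phi_{k-1,j} - phi_{kk} phi_{k-1,k-j},  j = 1..k-1.
Step k = 1:
  phi_11 = rho(1) = -0.6506.
Step k = 2:
  phi_22 = [rho(2) - phi_11 rho(1)] / [1 - phi_11 rho(1)] = [0.6547 - (-0.6506)(-0.6506)] / [1 - (-0.6506)(-0.6506)]
         = 0.23141964 / 0.57671964 = 0.401269.
  Update: phi_21 = phi_11 - phi_22 phi_11 = -0.6506 - (0.401269)(-0.6506) = -0.389534.
Step k = 3:
  phi_33 = [rho(3) - phi_21 rho(2) - phi_22 rho(1)] / [1 - phi_21 rho(1) - phi_22 rho(2)]
    numerator   = -0.653 - (-0.389534)(0.6547) - (0.401269)(-0.6506) = -0.13690625
    denominator = 1 - (-0.389534)(-0.6506) - (0.401269)(0.6547) = 0.48385814
  phi_33 = -0.13690625 / 0.48385814 = -0.2829.
Therefore phi_{33} = -0.2829.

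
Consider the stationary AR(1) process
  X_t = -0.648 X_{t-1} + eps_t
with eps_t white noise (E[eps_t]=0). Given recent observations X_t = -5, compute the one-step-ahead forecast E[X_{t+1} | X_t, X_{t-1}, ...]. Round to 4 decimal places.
E[X_{t+1} \mid \mathcal F_t] = 3.2400

For an AR(p) model X_t = c + sum_i phi_i X_{t-i} + eps_t, the
one-step-ahead conditional mean is
  E[X_{t+1} | X_t, ...] = c + sum_i phi_i X_{t+1-i}.
Substitute known values:
  E[X_{t+1} | ...] = (-0.648) * (-5)
                   = 3.2400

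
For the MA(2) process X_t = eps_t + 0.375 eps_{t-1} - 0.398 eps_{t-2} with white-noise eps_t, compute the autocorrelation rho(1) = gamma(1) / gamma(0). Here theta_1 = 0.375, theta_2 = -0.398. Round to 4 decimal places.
\rho(1) = 0.1738

For an MA(q) process with theta_0 = 1, the autocovariance is
  gamma(k) = sigma^2 * sum_{i=0..q-k} theta_i * theta_{i+k},
and rho(k) = gamma(k) / gamma(0). Sigma^2 cancels.
  numerator   = (1)*(0.375) + (0.375)*(-0.398) = 0.22575.
  denominator = (1)^2 + (0.375)^2 + (-0.398)^2 = 1.299029.
  rho(1) = 0.22575 / 1.299029 = 0.1738.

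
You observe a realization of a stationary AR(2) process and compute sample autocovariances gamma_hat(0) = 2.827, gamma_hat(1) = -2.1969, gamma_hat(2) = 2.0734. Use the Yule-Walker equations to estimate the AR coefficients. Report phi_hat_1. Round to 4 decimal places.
\hat\phi_{1} = -0.5230

The Yule-Walker equations for an AR(p) process read, in matrix form,
  Gamma_p phi = r_p,   with   (Gamma_p)_{ij} = gamma(|i - j|),
                       (r_p)_i = gamma(i),   i,j = 1..p.
Substitute the sample gammas (Toeplitz matrix and right-hand side of size 2):
  Gamma_p = [[2.827, -2.1969], [-2.1969, 2.827]]
  r_p     = [-2.1969, 2.0734]
Written out:
  2.827 phi_1 - 2.1969 phi_2 = -2.1969
  -2.1969 phi_1 + 2.827 phi_2 = 2.0734
Solve by Cramer's rule:
  det = gamma(0)^2 - gamma(1)^2 = (2.827)^2 - (-2.1969)^2 = 7.991929 - 4.82636961 = 3.16555939
  phi_hat_1 = [gamma(1) gamma(0) - gamma(1) gamma(2)] / det = [(-2.1969)(2.827) - (-2.1969)(2.0734)] / 3.16555939 = -1.65558384 / 3.16555939 = -0.523
  phi_hat_2 = [gamma(0) gamma(2) - gamma(1)^2] / det = [(2.827)(2.0734) - (-2.1969)^2] / 3.16555939 = 1.03513219 / 3.16555939 = 0.327
So phi_hat = [-0.5230, 0.3270].
Therefore phi_hat_1 = -0.5230.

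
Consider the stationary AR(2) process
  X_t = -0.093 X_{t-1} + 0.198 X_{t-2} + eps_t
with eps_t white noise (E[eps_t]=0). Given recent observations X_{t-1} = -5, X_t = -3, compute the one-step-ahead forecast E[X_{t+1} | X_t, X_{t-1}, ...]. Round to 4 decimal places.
E[X_{t+1} \mid \mathcal F_t] = -0.7110

For an AR(p) model X_t = c + sum_i phi_i X_{t-i} + eps_t, the
one-step-ahead conditional mean is
  E[X_{t+1} | X_t, ...] = c + sum_i phi_i X_{t+1-i}.
Substitute known values:
  E[X_{t+1} | ...] = (-0.093) * (-3) + (0.198) * (-5)
                   = -0.7110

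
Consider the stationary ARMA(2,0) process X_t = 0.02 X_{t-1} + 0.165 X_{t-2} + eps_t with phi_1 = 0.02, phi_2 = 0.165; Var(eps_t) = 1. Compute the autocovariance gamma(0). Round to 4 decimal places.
\gamma(0) = 1.0286

Multiply the model equation by X_{t-k} and take expectations. With theta_0 = psi_0 = 1 and psi_j the MA(infinity) weights, this gives
  gamma(k) - sum_i phi_i gamma(k-i) = c_k,
  c_k = sigma^2 * sum_{j=k..q} theta_j psi_{j-k}   (c_k = 0 for k > q),
using gamma(-m) = gamma(m).
Pure AR (q = 0): c_0 = sigma^2 = 1, c_k = 0 for k >= 1.
Equations for k = 0, 1, 2 (AR order 2, c_2 = 0):
  (E0) gamma(0) = phi_1 gamma(1) + phi_2 gamma(2) + c_0
  (E1) gamma(1) = phi_1 gamma(0) + phi_2 gamma(1) + c_1
  (E2) gamma(2) = phi_1 gamma(1) + phi_2 gamma(0)
From (E1): gamma(1) = A gamma(0) + B with
  A = phi_1 / (1 - phi_2) = 0.02 / 0.835 = 0.023952,   B = c_1 / (1 - phi_2) = 0 / 0.835 = 0.
Insert (E2) into (E0): gamma(0) (1 - phi_2^2) = phi_1 (1 + phi_2) gamma(1) + c_0.
  phi_1 (1 + phi_2) = (0.02)(1.165) = 0.0233,   1 - phi_2^2 = 0.972775.
Replace gamma(1) by A gamma(0) + B and collect gamma(0):
  gamma(0) [0.972775 - (0.0233)(0.023952)] = c_0 = 1
  gamma(0) * 0.972217 = 1
  gamma(0) = 1 / 0.972217 = 1.028577.
Therefore gamma(0) = 1.0286 (to 4 decimal places).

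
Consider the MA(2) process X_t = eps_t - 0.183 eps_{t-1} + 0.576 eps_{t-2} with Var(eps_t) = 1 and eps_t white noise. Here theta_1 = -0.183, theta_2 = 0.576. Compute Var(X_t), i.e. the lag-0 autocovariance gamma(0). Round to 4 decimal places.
\gamma(0) = 1.3653

For an MA(q) process X_t = eps_t + sum_i theta_i eps_{t-i} with
Var(eps_t) = sigma^2, the variance is
  gamma(0) = sigma^2 * (1 + sum_i theta_i^2).
  sum_i theta_i^2 = (-0.183)^2 + (0.576)^2 = 0.033489 + 0.331776 = 0.365265.
  gamma(0) = 1 * (1 + 0.365265) = 1 * 1.365265 = 1.365265, which rounds to 1.3653.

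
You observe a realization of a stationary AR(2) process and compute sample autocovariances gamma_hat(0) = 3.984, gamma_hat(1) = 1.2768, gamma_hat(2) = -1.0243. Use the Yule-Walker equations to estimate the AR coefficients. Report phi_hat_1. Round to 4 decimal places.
\hat\phi_{1} = 0.4490

The Yule-Walker equations for an AR(p) process read, in matrix form,
  Gamma_p phi = r_p,   with   (Gamma_p)_{ij} = gamma(|i - j|),
                       (r_p)_i = gamma(i),   i,j = 1..p.
Substitute the sample gammas (Toeplitz matrix and right-hand side of size 2):
  Gamma_p = [[3.984, 1.2768], [1.2768, 3.984]]
  r_p     = [1.2768, -1.0243]
Written out:
  3.984 phi_1 + 1.2768 phi_2 = 1.2768
  1.2768 phi_1 + 3.984 phi_2 = -1.0243
Solve by Cramer's rule:
  det = gamma(0)^2 - gamma(1)^2 = (3.984)^2 - (1.2768)^2 = 15.872256 - 1.63021824 = 14.24203776
  phi_hat_1 = [gamma(1) gamma(0) - gamma(1) gamma(2)] / det = [(1.2768)(3.984) - (1.2768)(-1.0243)] / 14.24203776 = 6.39459744 / 14.24203776 = 0.449
  phi_hat_2 = [gamma(0) gamma(2) - gamma(1)^2] / det = [(3.984)(-1.0243) - (1.2768)^2] / 14.24203776 = -5.71102944 / 14.24203776 = -0.401
So phi_hat = [0.4490, -0.4010].
Therefore phi_hat_1 = 0.4490.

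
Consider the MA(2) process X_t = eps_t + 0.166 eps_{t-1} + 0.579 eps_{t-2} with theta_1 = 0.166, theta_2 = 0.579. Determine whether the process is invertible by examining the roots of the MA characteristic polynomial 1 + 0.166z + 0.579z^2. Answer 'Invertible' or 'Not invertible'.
\text{Invertible}

The MA(q) characteristic polynomial is P(z) = 1 + 0.166z + 0.579z^2.
Invertibility requires all roots to lie outside the unit circle, i.e. |z| > 1 for every root.
Set 1 + (0.166) z + (0.579) z^2 = 0, i.e. a z^2 + b z + c = 0 with a = 0.579, b = 0.166, c = 1.
Discriminant D = b^2 - 4ac = (0.166)^2 - 4*(0.579)*1 = 0.027556 - (2.316) = -2.288444.
D < 0, so the roots are the complex-conjugate pair z = (-b +/- i sqrt(-D)) / (2a) = -0.1434 +/- 1.3064i.
For a conjugate pair |z|^2 = z * conj(z) = (product of roots) = c/a = 1/(0.579) = 1.727116, so |z| = sqrt(1.727116) = 1.3142 for both roots.
Moduli of all roots: 1.3142, 1.3142.
All moduli strictly greater than 1? Yes.
Verdict: Invertible.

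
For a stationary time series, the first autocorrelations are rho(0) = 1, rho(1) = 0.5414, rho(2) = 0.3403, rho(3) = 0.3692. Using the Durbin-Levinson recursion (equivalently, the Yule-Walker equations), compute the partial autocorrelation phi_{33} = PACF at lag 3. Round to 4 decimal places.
\phi_{33} = 0.2289

The PACF at lag k is phi_{kk}, the last component of the solution
to the Yule-Walker system G_k phi = r_k where
  (G_k)_{ij} = rho(|i - j|), (r_k)_i = rho(i), i,j = 1..k.
Equivalently, Durbin-Levinson gives phi_{kk} iteratively:
  phi_{11} = rho(1)
  phi_{kk} = [rho(k) - sum_{j=1..k-1} phi_{k-1,j} rho(k-j)]
            / [1 - sum_{j=1..k-1} phi_{k-1,j} rho(j)],
  phi_{k,j} = phi_{k-1,j} - phi_{kk} phi_{k-1,k-j},  j = 1..k-1.
Step k = 1:
  phi_11 = rho(1) = 0.5414.
Step k = 2:
  phi_22 = [rho(2) - phi_11 rho(1)] / [1 - phi_11 rho(1)] = [0.3403 - (0.5414)(0.5414)] / [1 - (0.5414)(0.5414)]
         = 0.04718604 / 0.70688604 = 0.066752.
  Update: phi_21 = phi_11 - phi_22 phi_11 = 0.5414 - (0.066752)(0.5414) = 0.50526.
Step k = 3:
  phi_33 = [rho(3) - phi_21 rho(2) - phi_22 rho(1)] / [1 - phi_21 rho(1) - phi_22 rho(2)]
    numerator   = 0.3692 - (0.50526)(0.3403) - (0.066752)(0.5414) = 0.16112034
    denominator = 1 - (0.50526)(0.5414) - (0.066752)(0.3403) = 0.70373628
  phi_33 = 0.16112034 / 0.70373628 = 0.2289.
Therefore phi_{33} = 0.2289.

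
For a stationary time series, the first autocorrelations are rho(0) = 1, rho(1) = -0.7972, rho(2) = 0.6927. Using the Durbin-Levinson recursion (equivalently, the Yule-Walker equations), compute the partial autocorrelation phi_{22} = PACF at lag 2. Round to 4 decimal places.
\phi_{22} = 0.1569

The PACF at lag k is phi_{kk}, the last component of the solution
to the Yule-Walker system G_k phi = r_k where
  (G_k)_{ij} = rho(|i - j|), (r_k)_i = rho(i), i,j = 1..k.
Equivalently, Durbin-Levinson gives phi_{kk} iteratively:
  phi_{11} = rho(1)
  phi_{kk} = [rho(k) - sum_{j=1..k-1} phi_{k-1,j} rho(k-j)]
            / [1 - sum_{j=1..k-1} phi_{k-1,j} rho(j)],
  phi_{k,j} = phi_{k-1,j} - phi_{kk} phi_{k-1,k-j},  j = 1..k-1.
Step k = 1:
  phi_11 = rho(1) = -0.7972.
Step k = 2:
  phi_22 = [rho(2) - phi_11 rho(1)] / [1 - phi_11 rho(1)] = [0.6927 - (-0.7972)(-0.7972)] / [1 - (-0.7972)(-0.7972)]
         = 0.05717216 / 0.36447216 = 0.1569.
Therefore phi_{22} = 0.1569.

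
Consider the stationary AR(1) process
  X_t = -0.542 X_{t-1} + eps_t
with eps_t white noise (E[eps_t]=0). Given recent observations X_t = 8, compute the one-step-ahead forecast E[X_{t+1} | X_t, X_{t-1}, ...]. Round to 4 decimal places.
E[X_{t+1} \mid \mathcal F_t] = -4.3360

For an AR(p) model X_t = c + sum_i phi_i X_{t-i} + eps_t, the
one-step-ahead conditional mean is
  E[X_{t+1} | X_t, ...] = c + sum_i phi_i X_{t+1-i}.
Substitute known values:
  E[X_{t+1} | ...] = (-0.542) * (8)
                   = -4.3360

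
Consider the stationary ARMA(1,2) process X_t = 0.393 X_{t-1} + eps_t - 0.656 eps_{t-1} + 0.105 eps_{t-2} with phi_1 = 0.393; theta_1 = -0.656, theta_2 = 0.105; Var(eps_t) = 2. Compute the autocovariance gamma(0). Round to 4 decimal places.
\gamma(0) = 2.1383

Multiply the model equation by X_{t-k} and take expectations. With theta_0 = psi_0 = 1 and psi_j the MA(infinity) weights, this gives
  gamma(k) - sum_i phi_i gamma(k-i) = c_k,
  c_k = sigma^2 * sum_{j=k..q} theta_j psi_{j-k}   (c_k = 0 for k > q),
using gamma(-m) = gamma(m).
psi-weights needed (psi_j = theta_j + sum_i phi_i psi_{j-i}):
  psi_1 = theta_1 + phi_1 = -0.656 + (0.393) = -0.263
  psi_2 = theta_2 + phi_1 psi_1 = 0.105 + (0.393)(-0.263) = 0.001641
Right-hand sides:
  c_0 = sigma^2 (1 + theta_1 psi_1 + theta_2 psi_2) = 2 * (1 + (-0.656)(-0.263) + (0.105)(0.001641)) = 2 * 1.1727 = 2.345401
  c_1 = sigma^2 (theta_1 + theta_2 psi_1) = 2 * (-0.656 + (0.105)(-0.263)) = -1.36723
  c_2 = sigma^2 theta_2 = 2 * (0.105) = 0.21
Equations for k = 0 and k = 1 (AR order 1):
  gamma(0) = phi_1 gamma(1) + c_0
  gamma(1) = phi_1 gamma(0) + c_1
Substituting the second into the first: gamma(0) (1 - phi_1^2) = c_0 + phi_1 c_1, so
  gamma(0) = (c_0 + phi_1 c_1) / (1 - phi_1^2) = (2.345401 + (0.393)(-1.36723)) / (1 - (0.393)^2) = 1.808079 / 0.845551 = 2.138344.
Therefore gamma(0) = 2.1383 (to 4 decimal places).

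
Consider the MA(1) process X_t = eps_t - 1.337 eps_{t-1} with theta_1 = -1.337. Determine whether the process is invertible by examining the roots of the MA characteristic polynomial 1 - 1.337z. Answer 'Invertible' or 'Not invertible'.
\text{Not invertible}

The MA(q) characteristic polynomial is P(z) = 1 - 1.337z.
Invertibility requires all roots to lie outside the unit circle, i.e. |z| > 1 for every root.
This is linear in z: 1 + (-1.337) z = 0  =>  z = -1/(-1.337) = 0.747943,  |z| = 0.747943.
Moduli of all roots: 0.7479.
All moduli strictly greater than 1? No.
Verdict: Not invertible.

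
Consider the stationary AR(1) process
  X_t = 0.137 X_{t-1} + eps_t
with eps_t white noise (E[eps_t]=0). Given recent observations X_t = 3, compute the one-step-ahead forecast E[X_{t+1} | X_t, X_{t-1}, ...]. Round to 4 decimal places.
E[X_{t+1} \mid \mathcal F_t] = 0.4110

For an AR(p) model X_t = c + sum_i phi_i X_{t-i} + eps_t, the
one-step-ahead conditional mean is
  E[X_{t+1} | X_t, ...] = c + sum_i phi_i X_{t+1-i}.
Substitute known values:
  E[X_{t+1} | ...] = (0.137) * (3)
                   = 0.4110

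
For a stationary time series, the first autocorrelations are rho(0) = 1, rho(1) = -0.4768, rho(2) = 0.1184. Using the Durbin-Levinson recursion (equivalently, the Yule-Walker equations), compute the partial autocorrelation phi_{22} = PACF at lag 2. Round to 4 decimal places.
\phi_{22} = -0.1410

The PACF at lag k is phi_{kk}, the last component of the solution
to the Yule-Walker system G_k phi = r_k where
  (G_k)_{ij} = rho(|i - j|), (r_k)_i = rho(i), i,j = 1..k.
Equivalently, Durbin-Levinson gives phi_{kk} iteratively:
  phi_{11} = rho(1)
  phi_{kk} = [rho(k) - sum_{j=1..k-1} phi_{k-1,j} rho(k-j)]
            / [1 - sum_{j=1..k-1} phi_{k-1,j} rho(j)],
  phi_{k,j} = phi_{k-1,j} - phi_{kk} phi_{k-1,k-j},  j = 1..k-1.
Step k = 1:
  phi_11 = rho(1) = -0.4768.
Step k = 2:
  phi_22 = [rho(2) - phi_11 rho(1)] / [1 - phi_11 rho(1)] = [0.1184 - (-0.4768)(-0.4768)] / [1 - (-0.4768)(-0.4768)]
         = -0.10893824 / 0.77266176 = -0.141.
Therefore phi_{22} = -0.1410.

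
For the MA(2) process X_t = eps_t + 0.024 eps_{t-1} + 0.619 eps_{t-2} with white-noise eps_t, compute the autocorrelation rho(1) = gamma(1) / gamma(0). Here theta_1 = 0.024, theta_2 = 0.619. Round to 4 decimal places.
\rho(1) = 0.0281

For an MA(q) process with theta_0 = 1, the autocovariance is
  gamma(k) = sigma^2 * sum_{i=0..q-k} theta_i * theta_{i+k},
and rho(k) = gamma(k) / gamma(0). Sigma^2 cancels.
  numerator   = (1)*(0.024) + (0.024)*(0.619) = 0.038856.
  denominator = (1)^2 + (0.024)^2 + (0.619)^2 = 1.383737.
  rho(1) = 0.038856 / 1.383737 = 0.0281.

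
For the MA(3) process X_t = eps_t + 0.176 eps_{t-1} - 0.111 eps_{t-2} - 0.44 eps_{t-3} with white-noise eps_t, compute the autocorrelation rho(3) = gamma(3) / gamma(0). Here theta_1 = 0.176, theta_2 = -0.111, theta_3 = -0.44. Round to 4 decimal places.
\rho(3) = -0.3557

For an MA(q) process with theta_0 = 1, the autocovariance is
  gamma(k) = sigma^2 * sum_{i=0..q-k} theta_i * theta_{i+k},
and rho(k) = gamma(k) / gamma(0). Sigma^2 cancels.
  numerator   = (1)*(-0.44) = -0.44.
  denominator = (1)^2 + (0.176)^2 + (-0.111)^2 + (-0.44)^2 = 1.236897.
  rho(3) = -0.44 / 1.236897 = -0.3557.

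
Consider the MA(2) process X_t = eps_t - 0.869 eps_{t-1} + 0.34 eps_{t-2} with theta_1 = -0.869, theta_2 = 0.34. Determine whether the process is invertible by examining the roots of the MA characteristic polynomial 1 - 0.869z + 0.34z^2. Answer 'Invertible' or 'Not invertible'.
\text{Invertible}

The MA(q) characteristic polynomial is P(z) = 1 - 0.869z + 0.34z^2.
Invertibility requires all roots to lie outside the unit circle, i.e. |z| > 1 for every root.
Set 1 + (-0.869) z + (0.34) z^2 = 0, i.e. a z^2 + b z + c = 0 with a = 0.34, b = -0.869, c = 1.
Discriminant D = b^2 - 4ac = (-0.869)^2 - 4*(0.34)*1 = 0.755161 - (1.36) = -0.604839.
D < 0, so the roots are the complex-conjugate pair z = (-b +/- i sqrt(-D)) / (2a) = 1.2779 +/- 1.1437i.
For a conjugate pair |z|^2 = z * conj(z) = (product of roots) = c/a = 1/(0.34) = 2.941176, so |z| = sqrt(2.941176) = 1.715 for both roots.
Moduli of all roots: 1.7150, 1.7150.
All moduli strictly greater than 1? Yes.
Verdict: Invertible.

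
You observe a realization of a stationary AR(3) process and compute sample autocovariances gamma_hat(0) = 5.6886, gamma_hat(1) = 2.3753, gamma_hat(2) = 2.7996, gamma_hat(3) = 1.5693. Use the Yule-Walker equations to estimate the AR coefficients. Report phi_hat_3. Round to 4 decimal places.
\hat\phi_{3} = -0.0160

The Yule-Walker equations for an AR(p) process read, in matrix form,
  Gamma_p phi = r_p,   with   (Gamma_p)_{ij} = gamma(|i - j|),
                       (r_p)_i = gamma(i),   i,j = 1..p.
Substitute the sample gammas (Toeplitz matrix and right-hand side of size 3):
  Gamma_p = [[5.6886, 2.3753, 2.7996], [2.3753, 5.6886, 2.3753], [2.7996, 2.3753, 5.6886]]
  r_p     = [2.3753, 2.7996, 1.5693]
Written out (R1..R3):
  (R1) 5.6886 phi_1 + 2.3753 phi_2 + 2.7996 phi_3 = 2.3753
  (R2) 2.3753 phi_1 + 5.6886 phi_2 + 2.3753 phi_3 = 2.7996
  (R3) 2.7996 phi_1 + 2.3753 phi_2 + 5.6886 phi_3 = 1.5693
Gaussian elimination:
  R2 <- R2 - (2.3753/5.6886) R1 = R2 - (0.417554) R1:  4.696783 phi_2 + 1.206315 phi_3 = 1.807783
  R3 <- R3 - (2.7996/5.6886) R1 = R3 - (0.492142) R1:  1.206315 phi_2 + 4.310799 phi_3 = 0.400315
  R3 <- R3 - (1.206315/4.696783) R2 = R3 - (0.256838) R2:  4.000971 phi_3 = -0.063994
Back-substitution:
  phi_hat_3 = -0.063994 / 4.000971 = -0.015995
  phi_hat_2 = (1.807783 - (1.206315)(-0.015995)) / 4.696783 = 0.389006
  phi_hat_1 = (2.3753 - (2.3753)(0.389006) - (2.7996)(-0.015995)) / 5.6886 = 0.262995
So phi_hat = [0.2630, 0.3890, -0.0160].
Therefore phi_hat_3 = -0.0160.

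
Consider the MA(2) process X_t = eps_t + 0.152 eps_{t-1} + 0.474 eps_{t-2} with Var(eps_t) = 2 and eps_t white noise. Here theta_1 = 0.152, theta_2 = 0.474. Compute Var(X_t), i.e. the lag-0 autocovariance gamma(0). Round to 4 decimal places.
\gamma(0) = 2.4956

For an MA(q) process X_t = eps_t + sum_i theta_i eps_{t-i} with
Var(eps_t) = sigma^2, the variance is
  gamma(0) = sigma^2 * (1 + sum_i theta_i^2).
  sum_i theta_i^2 = (0.152)^2 + (0.474)^2 = 0.023104 + 0.224676 = 0.24778.
  gamma(0) = 2 * (1 + 0.24778) = 2 * 1.24778 = 2.49556, which rounds to 2.4956.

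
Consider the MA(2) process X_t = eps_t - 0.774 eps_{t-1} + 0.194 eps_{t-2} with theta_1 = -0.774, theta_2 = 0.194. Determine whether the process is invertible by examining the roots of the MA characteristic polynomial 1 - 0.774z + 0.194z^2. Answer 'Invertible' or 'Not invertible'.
\text{Invertible}

The MA(q) characteristic polynomial is P(z) = 1 - 0.774z + 0.194z^2.
Invertibility requires all roots to lie outside the unit circle, i.e. |z| > 1 for every root.
Set 1 + (-0.774) z + (0.194) z^2 = 0, i.e. a z^2 + b z + c = 0 with a = 0.194, b = -0.774, c = 1.
Discriminant D = b^2 - 4ac = (-0.774)^2 - 4*(0.194)*1 = 0.599076 - (0.776) = -0.176924.
D < 0, so the roots are the complex-conjugate pair z = (-b +/- i sqrt(-D)) / (2a) = 1.9948 +/- 1.0841i.
For a conjugate pair |z|^2 = z * conj(z) = (product of roots) = c/a = 1/(0.194) = 5.154639, so |z| = sqrt(5.154639) = 2.2704 for both roots.
Moduli of all roots: 2.2704, 2.2704.
All moduli strictly greater than 1? Yes.
Verdict: Invertible.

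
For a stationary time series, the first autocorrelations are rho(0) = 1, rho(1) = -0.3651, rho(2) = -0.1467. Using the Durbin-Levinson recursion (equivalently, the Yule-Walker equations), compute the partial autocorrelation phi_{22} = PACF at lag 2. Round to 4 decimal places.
\phi_{22} = -0.3231

The PACF at lag k is phi_{kk}, the last component of the solution
to the Yule-Walker system G_k phi = r_k where
  (G_k)_{ij} = rho(|i - j|), (r_k)_i = rho(i), i,j = 1..k.
Equivalently, Durbin-Levinson gives phi_{kk} iteratively:
  phi_{11} = rho(1)
  phi_{kk} = [rho(k) - sum_{j=1..k-1} phi_{k-1,j} rho(k-j)]
            / [1 - sum_{j=1..k-1} phi_{k-1,j} rho(j)],
  phi_{k,j} = phi_{k-1,j} - phi_{kk} phi_{k-1,k-j},  j = 1..k-1.
Step k = 1:
  phi_11 = rho(1) = -0.3651.
Step k = 2:
  phi_22 = [rho(2) - phi_11 rho(1)] / [1 - phi_11 rho(1)] = [-0.1467 - (-0.3651)(-0.3651)] / [1 - (-0.3651)(-0.3651)]
         = -0.27999801 / 0.86670199 = -0.3231.
Therefore phi_{22} = -0.3231.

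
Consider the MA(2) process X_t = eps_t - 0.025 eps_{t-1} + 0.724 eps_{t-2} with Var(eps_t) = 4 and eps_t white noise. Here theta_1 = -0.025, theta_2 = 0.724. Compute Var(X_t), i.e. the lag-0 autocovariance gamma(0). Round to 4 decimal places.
\gamma(0) = 6.0992

For an MA(q) process X_t = eps_t + sum_i theta_i eps_{t-i} with
Var(eps_t) = sigma^2, the variance is
  gamma(0) = sigma^2 * (1 + sum_i theta_i^2).
  sum_i theta_i^2 = (-0.025)^2 + (0.724)^2 = 0.000625 + 0.524176 = 0.524801.
  gamma(0) = 4 * (1 + 0.524801) = 4 * 1.524801 = 6.099204, which rounds to 6.0992.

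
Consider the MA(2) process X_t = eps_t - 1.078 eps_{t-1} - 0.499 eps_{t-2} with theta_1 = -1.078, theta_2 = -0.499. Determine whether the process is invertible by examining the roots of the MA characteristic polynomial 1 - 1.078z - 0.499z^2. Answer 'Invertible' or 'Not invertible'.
\text{Not invertible}

The MA(q) characteristic polynomial is P(z) = 1 - 1.078z - 0.499z^2.
Invertibility requires all roots to lie outside the unit circle, i.e. |z| > 1 for every root.
Set 1 + (-1.078) z + (-0.499) z^2 = 0, i.e. a z^2 + b z + c = 0 with a = -0.499, b = -1.078, c = 1.
Discriminant D = b^2 - 4ac = (-1.078)^2 - 4*(-0.499)*1 = 1.162084 - (-1.996) = 3.158084.
D >= 0, so the roots are real: z = (-b +/- sqrt(D)) / (2a) = (1.078 +/- 1.7771) / (-0.998).
  z_1 = (1.078 + 1.7771) / (-0.998) = -2.8608,   |z_1| = 2.8608.
  z_2 = (1.078 - 1.7771) / (-0.998) = 0.7005,   |z_2| = 0.7005.
Moduli of all roots: 2.8608, 0.7005.
All moduli strictly greater than 1? No.
Verdict: Not invertible.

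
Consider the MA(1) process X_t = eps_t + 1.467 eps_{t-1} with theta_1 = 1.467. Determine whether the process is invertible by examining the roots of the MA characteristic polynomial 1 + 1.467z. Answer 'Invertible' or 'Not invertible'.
\text{Not invertible}

The MA(q) characteristic polynomial is P(z) = 1 + 1.467z.
Invertibility requires all roots to lie outside the unit circle, i.e. |z| > 1 for every root.
This is linear in z: 1 + (1.467) z = 0  =>  z = -1/(1.467) = -0.681663,  |z| = 0.681663.
Moduli of all roots: 0.6817.
All moduli strictly greater than 1? No.
Verdict: Not invertible.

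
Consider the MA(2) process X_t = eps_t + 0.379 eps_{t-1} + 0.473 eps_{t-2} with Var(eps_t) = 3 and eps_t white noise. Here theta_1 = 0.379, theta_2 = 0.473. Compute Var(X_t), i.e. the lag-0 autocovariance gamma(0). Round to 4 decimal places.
\gamma(0) = 4.1021

For an MA(q) process X_t = eps_t + sum_i theta_i eps_{t-i} with
Var(eps_t) = sigma^2, the variance is
  gamma(0) = sigma^2 * (1 + sum_i theta_i^2).
  sum_i theta_i^2 = (0.379)^2 + (0.473)^2 = 0.143641 + 0.223729 = 0.36737.
  gamma(0) = 3 * (1 + 0.36737) = 3 * 1.36737 = 4.10211, which rounds to 4.1021.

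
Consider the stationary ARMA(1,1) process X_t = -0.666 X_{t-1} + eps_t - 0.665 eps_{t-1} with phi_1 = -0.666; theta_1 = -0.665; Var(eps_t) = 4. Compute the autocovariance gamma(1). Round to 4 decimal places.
\gamma(1) = -13.8054

Multiply the model equation by X_{t-k} and take expectations. With theta_0 = psi_0 = 1 and psi_j the MA(infinity) weights, this gives
  gamma(k) - sum_i phi_i gamma(k-i) = c_k,
  c_k = sigma^2 * sum_{j=k..q} theta_j psi_{j-k}   (c_k = 0 for k > q),
using gamma(-m) = gamma(m).
psi-weights needed (psi_j = theta_j + sum_i phi_i psi_{j-i}):
  psi_1 = theta_1 + phi_1 = -0.665 + (-0.666) = -1.331
Right-hand sides:
  c_0 = sigma^2 (1 + theta_1 psi_1) = 4 * (1 + (-0.665)(-1.331)) = 4 * 1.885115 = 7.54046
  c_1 = sigma^2 theta_1 = 4 * (-0.665) = -2.66
  c_2 = 0
Equations for k = 0 and k = 1 (AR order 1):
  gamma(0) = phi_1 gamma(1) + c_0
  gamma(1) = phi_1 gamma(0) + c_1
Substituting the second into the first: gamma(0) (1 - phi_1^2) = c_0 + phi_1 c_1, so
  gamma(0) = (c_0 + phi_1 c_1) / (1 - phi_1^2) = (7.54046 + (-0.666)(-2.66)) / (1 - (-0.666)^2) = 9.31202 / 0.556444 = 16.734874.
  gamma(1) = phi_1 gamma(0) + c_1 = (-0.666)(16.734874) + (-2.66) = -13.805426.
Therefore gamma(1) = -13.8054 (to 4 decimal places).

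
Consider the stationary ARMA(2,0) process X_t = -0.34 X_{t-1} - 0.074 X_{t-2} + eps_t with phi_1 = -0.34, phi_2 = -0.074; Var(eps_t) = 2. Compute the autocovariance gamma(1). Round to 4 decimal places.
\gamma(1) = -0.7075

Multiply the model equation by X_{t-k} and take expectations. With theta_0 = psi_0 = 1 and psi_j the MA(infinity) weights, this gives
  gamma(k) - sum_i phi_i gamma(k-i) = c_k,
  c_k = sigma^2 * sum_{j=k..q} theta_j psi_{j-k}   (c_k = 0 for k > q),
using gamma(-m) = gamma(m).
Pure AR (q = 0): c_0 = sigma^2 = 2, c_k = 0 for k >= 1.
Equations for k = 0, 1, 2 (AR order 2, c_2 = 0):
  (E0) gamma(0) = phi_1 gamma(1) + phi_2 gamma(2) + c_0
  (E1) gamma(1) = phi_1 gamma(0) + phi_2 gamma(1) + c_1
  (E2) gamma(2) = phi_1 gamma(1) + phi_2 gamma(0)
From (E1): gamma(1) = A gamma(0) + B with
  A = phi_1 / (1 - phi_2) = -0.34 / 1.074 = -0.316574,   B = c_1 / (1 - phi_2) = 0 / 1.074 = 0.
Insert (E2) into (E0): gamma(0) (1 - phi_2^2) = phi_1 (1 + phi_2) gamma(1) + c_0.
  phi_1 (1 + phi_2) = (-0.34)(0.926) = -0.31484,   1 - phi_2^2 = 0.994524.
Replace gamma(1) by A gamma(0) + B and collect gamma(0):
  gamma(0) [0.994524 - (-0.31484)(-0.316574)] = c_0 = 2
  gamma(0) * 0.894854 = 2
  gamma(0) = 2 / 0.894854 = 2.235002.
  gamma(1) = A gamma(0) = (-0.316574)(2.235002) = -0.707542.
Therefore gamma(1) = -0.7075 (to 4 decimal places).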